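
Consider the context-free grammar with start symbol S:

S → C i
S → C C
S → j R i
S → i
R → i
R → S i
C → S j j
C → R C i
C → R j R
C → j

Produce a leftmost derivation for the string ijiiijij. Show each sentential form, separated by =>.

S => CC   [S → C C]
CC => RCiC   [C → R C i]
RCiC => SiCiC   [R → S i]
SiCiC => CiiCiC   [S → C i]
CiiCiC => RjRiiCiC   [C → R j R]
RjRiiCiC => ijRiiCiC   [R → i]
ijRiiCiC => ijiiiCiC   [R → i]
ijiiiCiC => ijiiijiC   [C → j]
ijiiijiC => ijiiijij   [C → j]

S => CC => RCiC => SiCiC => CiiCiC => RjRiiCiC => ijRiiCiC => ijiiiCiC => ijiiijiC => ijiiijij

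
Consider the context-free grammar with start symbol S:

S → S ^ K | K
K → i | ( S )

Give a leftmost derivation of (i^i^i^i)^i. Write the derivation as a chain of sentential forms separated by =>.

S => S^K => K^K => (S)^K => (S^K)^K => (S^K^K)^K => (S^K^K^K)^K => (K^K^K^K)^K => (i^K^K^K)^K => (i^i^K^K)^K => (i^i^i^K)^K => (i^i^i^i)^K => (i^i^i^i)^i

S => S^K   [S → S ^ K]
S^K => K^K   [S → K]
K^K => (S)^K   [K → ( S )]
(S)^K => (S^K)^K   [S → S ^ K]
(S^K)^K => (S^K^K)^K   [S → S ^ K]
(S^K^K)^K => (S^K^K^K)^K   [S → S ^ K]
(S^K^K^K)^K => (K^K^K^K)^K   [S → K]
(K^K^K^K)^K => (i^K^K^K)^K   [K → i]
(i^K^K^K)^K => (i^i^K^K)^K   [K → i]
(i^i^K^K)^K => (i^i^i^K)^K   [K → i]
(i^i^i^K)^K => (i^i^i^i)^K   [K → i]
(i^i^i^i)^K => (i^i^i^i)^i   [K → i]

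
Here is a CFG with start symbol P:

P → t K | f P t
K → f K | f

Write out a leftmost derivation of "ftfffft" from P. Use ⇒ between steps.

P ⇒ fPt   [P → f P t]
fPt ⇒ ftKt   [P → t K]
ftKt ⇒ ftfKt   [K → f K]
ftfKt ⇒ ftffKt   [K → f K]
ftffKt ⇒ ftfffKt   [K → f K]
ftfffKt ⇒ ftfffft   [K → f]

P⇒fPt⇒ftKt⇒ftfKt⇒ftffKt⇒ftfffKt⇒ftfffft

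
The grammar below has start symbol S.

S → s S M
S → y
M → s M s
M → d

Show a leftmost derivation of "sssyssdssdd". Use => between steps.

S => sSM   [S → s S M]
sSM => ssSMM   [S → s S M]
ssSMM => sssSMMM   [S → s S M]
sssSMMM => sssyMMM   [S → y]
sssyMMM => sssysMsMM   [M → s M s]
sssysMsMM => sssyssMssMM   [M → s M s]
sssyssMssMM => sssyssdssMM   [M → d]
sssyssdssMM => sssyssdssdM   [M → d]
sssyssdssdM => sssyssdssdd   [M → d]

S => sSM => ssSMM => sssSMMM => sssyMMM => sssysMsMM => sssyssMssMM => sssyssdssMM => sssyssdssdM => sssyssdssdd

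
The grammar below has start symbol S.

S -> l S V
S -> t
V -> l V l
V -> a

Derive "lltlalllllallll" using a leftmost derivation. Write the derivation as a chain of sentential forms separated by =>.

S => lSV   [S -> l S V]
lSV => llSVV   [S -> l S V]
llSVV => lltVV   [S -> t]
lltVV => lltlVlV   [V -> l V l]
lltlVlV => lltlalV   [V -> a]
lltlalV => lltlallVl   [V -> l V l]
lltlallVl => lltlalllVll   [V -> l V l]
lltlalllVll => lltlallllVlll   [V -> l V l]
lltlallllVlll => lltlalllllVllll   [V -> l V l]
lltlalllllVllll => lltlalllllallll   [V -> a]

S => lSV => llSVV => lltVV => lltlVlV => lltlalV => lltlallVl => lltlalllVll => lltlallllVlll => lltlalllllVllll => lltlalllllallll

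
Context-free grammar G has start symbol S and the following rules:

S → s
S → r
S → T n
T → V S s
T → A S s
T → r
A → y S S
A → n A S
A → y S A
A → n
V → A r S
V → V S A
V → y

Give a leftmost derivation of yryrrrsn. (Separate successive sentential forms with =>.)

S => Tn => ASsn => ySASsn => yrASsn => yrySSSsn => yryrSSsn => yryrrSsn => yryrrrsn

S => Tn   [S → T n]
Tn => ASsn   [T → A S s]
ASsn => ySASsn   [A → y S A]
ySASsn => yrASsn   [S → r]
yrASsn => yrySSSsn   [A → y S S]
yrySSSsn => yryrSSsn   [S → r]
yryrSSsn => yryrrSsn   [S → r]
yryrrSsn => yryrrrsn   [S → r]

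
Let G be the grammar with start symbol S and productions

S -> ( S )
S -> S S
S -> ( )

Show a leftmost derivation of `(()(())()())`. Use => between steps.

S => (S)   [S -> ( S )]
(S) => (SS)   [S -> S S]
(SS) => (()S)   [S -> ( )]
(()S) => (()SS)   [S -> S S]
(()SS) => (()SSS)   [S -> S S]
(()SSS) => (()(S)SS)   [S -> ( S )]
(()(S)SS) => (()(())SS)   [S -> ( )]
(()(())SS) => (()(())()S)   [S -> ( )]
(()(())()S) => (()(())()())   [S -> ( )]

S => (S) => (SS) => (()S) => (()SS) => (()SSS) => (()(S)SS) => (()(())SS) => (()(())()S) => (()(())()())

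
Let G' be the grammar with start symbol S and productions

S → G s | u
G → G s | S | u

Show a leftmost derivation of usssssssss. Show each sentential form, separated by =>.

S => Gs   [S → G s]
Gs => Ss   [G → S]
Ss => Gss   [S → G s]
Gss => Sss   [G → S]
Sss => Gsss   [S → G s]
Gsss => Gssss   [G → G s]
Gssss => Gsssss   [G → G s]
Gsssss => Gssssss   [G → G s]
Gssssss => Gsssssss   [G → G s]
Gsssssss => Gssssssss   [G → G s]
Gssssssss => Sssssssss   [G → S]
Sssssssss => Gsssssssss   [S → G s]
Gsssssssss => usssssssss   [G → u]

S=>Gs=>Ss=>Gss=>Sss=>Gsss=>Gssss=>Gsssss=>Gssssss=>Gsssssss=>Gssssssss=>Sssssssss=>Gsssssssss=>usssssssss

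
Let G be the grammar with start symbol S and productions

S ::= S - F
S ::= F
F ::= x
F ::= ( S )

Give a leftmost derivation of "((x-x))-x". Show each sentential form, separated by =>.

S=>S-F=>F-F=>(S)-F=>(F)-F=>((S))-F=>((S-F))-F=>((F-F))-F=>((x-F))-F=>((x-x))-F=>((x-x))-x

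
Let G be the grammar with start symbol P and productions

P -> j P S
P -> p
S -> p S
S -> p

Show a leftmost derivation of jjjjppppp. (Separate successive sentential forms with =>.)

P => jPS   [P -> j P S]
jPS => jjPSS   [P -> j P S]
jjPSS => jjjPSSS   [P -> j P S]
jjjPSSS => jjjjPSSSS   [P -> j P S]
jjjjPSSSS => jjjjpSSSS   [P -> p]
jjjjpSSSS => jjjjppSSS   [S -> p]
jjjjppSSS => jjjjpppSS   [S -> p]
jjjjpppSS => jjjjppppS   [S -> p]
jjjjppppS => jjjjppppp   [S -> p]

P => jPS => jjPSS => jjjPSSS => jjjjPSSSS => jjjjpSSSS => jjjjppSSS => jjjjpppSS => jjjjppppS => jjjjppppp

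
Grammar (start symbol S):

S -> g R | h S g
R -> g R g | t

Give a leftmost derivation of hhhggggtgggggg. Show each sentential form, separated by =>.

S => hSg   [S -> h S g]
hSg => hhSgg   [S -> h S g]
hhSgg => hhhSggg   [S -> h S g]
hhhSggg => hhhgRggg   [S -> g R]
hhhgRggg => hhhggRgggg   [R -> g R g]
hhhggRgggg => hhhgggRggggg   [R -> g R g]
hhhgggRggggg => hhhggggRgggggg   [R -> g R g]
hhhggggRgggggg => hhhggggtgggggg   [R -> t]

S=>hSg=>hhSgg=>hhhSggg=>hhhgRggg=>hhhggRgggg=>hhhgggRggggg=>hhhggggRgggggg=>hhhggggtgggggg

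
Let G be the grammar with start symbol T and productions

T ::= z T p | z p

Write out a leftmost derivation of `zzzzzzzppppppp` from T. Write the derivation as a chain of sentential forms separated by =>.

T => zTp => zzTpp => zzzTppp => zzzzTpppp => zzzzzTppppp => zzzzzzTpppppp => zzzzzzzppppppp

T => zTp   [T ::= z T p]
zTp => zzTpp   [T ::= z T p]
zzTpp => zzzTppp   [T ::= z T p]
zzzTppp => zzzzTpppp   [T ::= z T p]
zzzzTpppp => zzzzzTppppp   [T ::= z T p]
zzzzzTppppp => zzzzzzTpppppp   [T ::= z T p]
zzzzzzTpppppp => zzzzzzzppppppp   [T ::= z p]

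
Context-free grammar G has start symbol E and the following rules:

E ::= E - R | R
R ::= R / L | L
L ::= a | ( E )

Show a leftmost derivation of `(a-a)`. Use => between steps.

E => R => L => (E) => (E-R) => (R-R) => (L-R) => (a-R) => (a-L) => (a-a)

E => R   [E ::= R]
R => L   [R ::= L]
L => (E)   [L ::= ( E )]
(E) => (E-R)   [E ::= E - R]
(E-R) => (R-R)   [E ::= R]
(R-R) => (L-R)   [R ::= L]
(L-R) => (a-R)   [L ::= a]
(a-R) => (a-L)   [R ::= L]
(a-L) => (a-a)   [L ::= a]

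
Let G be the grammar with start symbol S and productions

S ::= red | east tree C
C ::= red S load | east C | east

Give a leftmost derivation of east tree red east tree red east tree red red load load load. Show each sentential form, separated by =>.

S => east tree C => east tree red S load => east tree red east tree C load => east tree red east tree red S load load => east tree red east tree red east tree C load load => east tree red east tree red east tree red S load load load => east tree red east tree red east tree red red load load load

S => east tree C   [S ::= east tree C]
east tree C => east tree red S load   [C ::= red S load]
east tree red S load => east tree red east tree C load   [S ::= east tree C]
east tree red east tree C load => east tree red east tree red S load load   [C ::= red S load]
east tree red east tree red S load load => east tree red east tree red east tree C load load   [S ::= east tree C]
east tree red east tree red east tree C load load => east tree red east tree red east tree red S load load load   [C ::= red S load]
east tree red east tree red east tree red S load load load => east tree red east tree red east tree red red load load load   [S ::= red]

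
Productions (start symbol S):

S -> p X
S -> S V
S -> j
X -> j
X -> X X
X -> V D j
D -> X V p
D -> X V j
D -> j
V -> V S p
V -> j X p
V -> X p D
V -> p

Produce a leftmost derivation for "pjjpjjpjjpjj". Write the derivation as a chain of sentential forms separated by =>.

S => pX   [S -> p X]
pX => pVDj   [X -> V D j]
pVDj => pjXpDj   [V -> j X p]
pjXpDj => pjVDjpDj   [X -> V D j]
pjVDjpDj => pjjXpDjpDj   [V -> j X p]
pjjXpDjpDj => pjjVDjpDjpDj   [X -> V D j]
pjjVDjpDjpDj => pjjpDjpDjpDj   [V -> p]
pjjpDjpDjpDj => pjjpjjpDjpDj   [D -> j]
pjjpjjpDjpDj => pjjpjjpjjpDj   [D -> j]
pjjpjjpjjpDj => pjjpjjpjjpjj   [D -> j]

S => pX => pVDj => pjXpDj => pjVDjpDj => pjjXpDjpDj => pjjVDjpDjpDj => pjjpDjpDjpDj => pjjpjjpDjpDj => pjjpjjpjjpDj => pjjpjjpjjpjj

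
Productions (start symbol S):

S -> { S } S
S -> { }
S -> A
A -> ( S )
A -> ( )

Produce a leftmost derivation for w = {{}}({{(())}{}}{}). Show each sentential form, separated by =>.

S=>{S}S=>{{}}S=>{{}}A=>{{}}(S)=>{{}}({S}S)=>{{}}({{S}S}S)=>{{}}({{A}S}S)=>{{}}({{(S)}S}S)=>{{}}({{(A)}S}S)=>{{}}({{(())}S}S)=>{{}}({{(())}{}}S)=>{{}}({{(())}{}}{})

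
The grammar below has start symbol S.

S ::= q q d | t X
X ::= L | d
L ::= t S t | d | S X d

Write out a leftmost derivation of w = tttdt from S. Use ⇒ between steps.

S ⇒ tX ⇒ tL ⇒ ttSt ⇒ tttXt ⇒ tttLt ⇒ tttdt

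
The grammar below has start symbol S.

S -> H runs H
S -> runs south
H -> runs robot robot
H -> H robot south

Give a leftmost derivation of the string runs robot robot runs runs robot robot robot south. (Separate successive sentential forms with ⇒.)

S ⇒ H runs H ⇒ runs robot robot runs H ⇒ runs robot robot runs H robot south ⇒ runs robot robot runs runs robot robot robot south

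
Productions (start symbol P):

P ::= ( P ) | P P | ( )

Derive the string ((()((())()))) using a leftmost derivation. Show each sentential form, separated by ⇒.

P ⇒ (P) ⇒ ((P)) ⇒ ((PP)) ⇒ ((()P)) ⇒ ((()(P))) ⇒ ((()(PP))) ⇒ ((()((P)P))) ⇒ ((()((())P))) ⇒ ((()((())())))

P ⇒ (P)   [P ::= ( P )]
(P) ⇒ ((P))   [P ::= ( P )]
((P)) ⇒ ((PP))   [P ::= P P]
((PP)) ⇒ ((()P))   [P ::= ( )]
((()P)) ⇒ ((()(P)))   [P ::= ( P )]
((()(P))) ⇒ ((()(PP)))   [P ::= P P]
((()(PP))) ⇒ ((()((P)P)))   [P ::= ( P )]
((()((P)P))) ⇒ ((()((())P)))   [P ::= ( )]
((()((())P))) ⇒ ((()((())())))   [P ::= ( )]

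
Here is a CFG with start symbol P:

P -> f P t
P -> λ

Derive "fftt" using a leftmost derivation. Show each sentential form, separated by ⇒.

P ⇒ fPt ⇒ ffPtt ⇒ fftt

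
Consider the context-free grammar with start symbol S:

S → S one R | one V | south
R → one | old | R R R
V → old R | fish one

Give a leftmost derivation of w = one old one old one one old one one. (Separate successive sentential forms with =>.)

S => S one R   [S → S one R]
S one R => S one R one R   [S → S one R]
S one R one R => one V one R one R   [S → one V]
one V one R one R => one old R one R one R   [V → old R]
one old R one R one R => one old R R R one R one R   [R → R R R]
one old R R R one R one R => one old one R R one R one R   [R → one]
one old one R R one R one R => one old one old R one R one R   [R → old]
one old one old R one R one R => one old one old one one R one R   [R → one]
one old one old one one R one R => one old one old one one old one R   [R → old]
one old one old one one old one R => one old one old one one old one one   [R → one]

S => S one R => S one R one R => one V one R one R => one old R one R one R => one old R R R one R one R => one old one R R one R one R => one old one old R one R one R => one old one old one one R one R => one old one old one one old one R => one old one old one one old one one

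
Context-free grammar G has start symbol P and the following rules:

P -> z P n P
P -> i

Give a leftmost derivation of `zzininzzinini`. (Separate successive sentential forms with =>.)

P => zPnP => zzPnPnP => zzinPnP => zzininP => zzininzPnP => zzininzzPnPnP => zzininzzinPnP => zzininzzininP => zzininzzinini

P => zPnP   [P -> z P n P]
zPnP => zzPnPnP   [P -> z P n P]
zzPnPnP => zzinPnP   [P -> i]
zzinPnP => zzininP   [P -> i]
zzininP => zzininzPnP   [P -> z P n P]
zzininzPnP => zzininzzPnPnP   [P -> z P n P]
zzininzzPnPnP => zzininzzinPnP   [P -> i]
zzininzzinPnP => zzininzzininP   [P -> i]
zzininzzininP => zzininzzinini   [P -> i]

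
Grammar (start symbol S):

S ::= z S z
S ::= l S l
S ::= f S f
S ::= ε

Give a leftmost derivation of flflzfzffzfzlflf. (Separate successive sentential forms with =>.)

S => fSf   [S ::= f S f]
fSf => flSlf   [S ::= l S l]
flSlf => flfSflf   [S ::= f S f]
flfSflf => flflSlflf   [S ::= l S l]
flflSlflf => flflzSzlflf   [S ::= z S z]
flflzSzlflf => flflzfSfzlflf   [S ::= f S f]
flflzfSfzlflf => flflzfzSzfzlflf   [S ::= z S z]
flflzfzSzfzlflf => flflzfzfSfzfzlflf   [S ::= f S f]
flflzfzfSfzfzlflf => flflzfzffzfzlflf   [S ::= ε]

S=>fSf=>flSlf=>flfSflf=>flflSlflf=>flflzSzlflf=>flflzfSfzlflf=>flflzfzSzfzlflf=>flflzfzfSfzfzlflf=>flflzfzffzfzlflf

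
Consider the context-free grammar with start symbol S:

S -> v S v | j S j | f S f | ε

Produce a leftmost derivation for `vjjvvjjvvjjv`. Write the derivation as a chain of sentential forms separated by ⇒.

S ⇒ vSv   [S -> v S v]
vSv ⇒ vjSjv   [S -> j S j]
vjSjv ⇒ vjjSjjv   [S -> j S j]
vjjSjjv ⇒ vjjvSvjjv   [S -> v S v]
vjjvSvjjv ⇒ vjjvvSvvjjv   [S -> v S v]
vjjvvSvvjjv ⇒ vjjvvjSjvvjjv   [S -> j S j]
vjjvvjSjvvjjv ⇒ vjjvvjjvvjjv   [S -> ε]

S⇒vSv⇒vjSjv⇒vjjSjjv⇒vjjvSvjjv⇒vjjvvSvvjjv⇒vjjvvjSjvvjjv⇒vjjvvjjvvjjv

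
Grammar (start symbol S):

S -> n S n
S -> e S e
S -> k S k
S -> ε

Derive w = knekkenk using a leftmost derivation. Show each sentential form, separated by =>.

S => kSk => knSnk => kneSenk => knekSkenk => knekkenk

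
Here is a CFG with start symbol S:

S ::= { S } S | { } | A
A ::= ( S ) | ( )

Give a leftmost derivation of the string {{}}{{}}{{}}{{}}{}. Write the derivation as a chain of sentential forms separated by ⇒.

S ⇒ {S}S   [S ::= { S } S]
{S}S ⇒ {{}}S   [S ::= { }]
{{}}S ⇒ {{}}{S}S   [S ::= { S } S]
{{}}{S}S ⇒ {{}}{{}}S   [S ::= { }]
{{}}{{}}S ⇒ {{}}{{}}{S}S   [S ::= { S } S]
{{}}{{}}{S}S ⇒ {{}}{{}}{{}}S   [S ::= { }]
{{}}{{}}{{}}S ⇒ {{}}{{}}{{}}{S}S   [S ::= { S } S]
{{}}{{}}{{}}{S}S ⇒ {{}}{{}}{{}}{{}}S   [S ::= { }]
{{}}{{}}{{}}{{}}S ⇒ {{}}{{}}{{}}{{}}{}   [S ::= { }]

S ⇒ {S}S ⇒ {{}}S ⇒ {{}}{S}S ⇒ {{}}{{}}S ⇒ {{}}{{}}{S}S ⇒ {{}}{{}}{{}}S ⇒ {{}}{{}}{{}}{S}S ⇒ {{}}{{}}{{}}{{}}S ⇒ {{}}{{}}{{}}{{}}{}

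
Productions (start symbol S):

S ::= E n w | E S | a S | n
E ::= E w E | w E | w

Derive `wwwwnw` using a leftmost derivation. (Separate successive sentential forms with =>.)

S=>ES=>wS=>wEnw=>wEwEnw=>wwwEnw=>wwwwnw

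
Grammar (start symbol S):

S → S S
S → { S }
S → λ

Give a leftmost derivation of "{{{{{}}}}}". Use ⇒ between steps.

S ⇒ SS   [S → S S]
SS ⇒ {S}S   [S → { S }]
{S}S ⇒ {SS}S   [S → S S]
{SS}S ⇒ {SSS}S   [S → S S]
{SSS}S ⇒ {{S}SS}S   [S → { S }]
{{S}SS}S ⇒ {{{S}}SS}S   [S → { S }]
{{{S}}SS}S ⇒ {{{{S}}}SS}S   [S → { S }]
{{{{S}}}SS}S ⇒ {{{{SS}}}SS}S   [S → S S]
{{{{SS}}}SS}S ⇒ {{{{{S}S}}}SS}S   [S → { S }]
{{{{{S}S}}}SS}S ⇒ {{{{{}S}}}SS}S   [S → λ]
{{{{{}S}}}SS}S ⇒ {{{{{}}}}SS}S   [S → λ]
{{{{{}}}}SS}S ⇒ {{{{{}}}}S}S   [S → λ]
{{{{{}}}}S}S ⇒ {{{{{}}}}}S   [S → λ]
{{{{{}}}}}S ⇒ {{{{{}}}}}   [S → λ]

S ⇒ SS ⇒ {S}S ⇒ {SS}S ⇒ {SSS}S ⇒ {{S}SS}S ⇒ {{{S}}SS}S ⇒ {{{{S}}}SS}S ⇒ {{{{SS}}}SS}S ⇒ {{{{{S}S}}}SS}S ⇒ {{{{{}S}}}SS}S ⇒ {{{{{}}}}SS}S ⇒ {{{{{}}}}S}S ⇒ {{{{{}}}}}S ⇒ {{{{{}}}}}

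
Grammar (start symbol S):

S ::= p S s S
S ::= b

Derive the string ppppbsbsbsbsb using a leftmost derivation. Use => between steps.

S => pSsS   [S ::= p S s S]
pSsS => ppSsSsS   [S ::= p S s S]
ppSsSsS => pppSsSsSsS   [S ::= p S s S]
pppSsSsSsS => ppppSsSsSsSsS   [S ::= p S s S]
ppppSsSsSsSsS => ppppbsSsSsSsS   [S ::= b]
ppppbsSsSsSsS => ppppbsbsSsSsS   [S ::= b]
ppppbsbsSsSsS => ppppbsbsbsSsS   [S ::= b]
ppppbsbsbsSsS => ppppbsbsbsbsS   [S ::= b]
ppppbsbsbsbsS => ppppbsbsbsbsb   [S ::= b]

S => pSsS => ppSsSsS => pppSsSsSsS => ppppSsSsSsSsS => ppppbsSsSsSsS => ppppbsbsSsSsS => ppppbsbsbsSsS => ppppbsbsbsbsS => ppppbsbsbsbsb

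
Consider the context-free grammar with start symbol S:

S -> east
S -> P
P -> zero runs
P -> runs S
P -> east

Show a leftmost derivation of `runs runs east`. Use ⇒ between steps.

S ⇒ P   [S -> P]
P ⇒ runs S   [P -> runs S]
runs S ⇒ runs P   [S -> P]
runs P ⇒ runs runs S   [P -> runs S]
runs runs S ⇒ runs runs P   [S -> P]
runs runs P ⇒ runs runs east   [P -> east]

S ⇒ P ⇒ runs S ⇒ runs P ⇒ runs runs S ⇒ runs runs P ⇒ runs runs east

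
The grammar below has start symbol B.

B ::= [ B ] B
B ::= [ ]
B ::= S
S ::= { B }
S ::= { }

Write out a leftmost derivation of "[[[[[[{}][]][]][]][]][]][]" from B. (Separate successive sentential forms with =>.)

B=>[B]B=>[[B]B]B=>[[[B]B]B]B=>[[[[B]B]B]B]B=>[[[[[B]B]B]B]B]B=>[[[[[[B]B]B]B]B]B]B=>[[[[[[S]B]B]B]B]B]B=>[[[[[[{}]B]B]B]B]B]B=>[[[[[[{}][]]B]B]B]B]B=>[[[[[[{}][]][]]B]B]B]B=>[[[[[[{}][]][]][]]B]B]B=>[[[[[[{}][]][]][]][]]B]B=>[[[[[[{}][]][]][]][]][]]B=>[[[[[[{}][]][]][]][]][]][]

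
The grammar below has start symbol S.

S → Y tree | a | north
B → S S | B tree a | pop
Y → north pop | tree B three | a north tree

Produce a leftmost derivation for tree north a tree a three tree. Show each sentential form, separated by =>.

S => Y tree => tree B three tree => tree B tree a three tree => tree S S tree a three tree => tree north S tree a three tree => tree north a tree a three tree

S => Y tree   [S → Y tree]
Y tree => tree B three tree   [Y → tree B three]
tree B three tree => tree B tree a three tree   [B → B tree a]
tree B tree a three tree => tree S S tree a three tree   [B → S S]
tree S S tree a three tree => tree north S tree a three tree   [S → north]
tree north S tree a three tree => tree north a tree a three tree   [S → a]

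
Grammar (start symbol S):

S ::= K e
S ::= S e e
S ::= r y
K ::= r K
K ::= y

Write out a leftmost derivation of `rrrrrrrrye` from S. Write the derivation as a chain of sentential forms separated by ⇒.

S ⇒ Ke   [S ::= K e]
Ke ⇒ rKe   [K ::= r K]
rKe ⇒ rrKe   [K ::= r K]
rrKe ⇒ rrrKe   [K ::= r K]
rrrKe ⇒ rrrrKe   [K ::= r K]
rrrrKe ⇒ rrrrrKe   [K ::= r K]
rrrrrKe ⇒ rrrrrrKe   [K ::= r K]
rrrrrrKe ⇒ rrrrrrrKe   [K ::= r K]
rrrrrrrKe ⇒ rrrrrrrrKe   [K ::= r K]
rrrrrrrrKe ⇒ rrrrrrrrye   [K ::= y]

S ⇒ Ke ⇒ rKe ⇒ rrKe ⇒ rrrKe ⇒ rrrrKe ⇒ rrrrrKe ⇒ rrrrrrKe ⇒ rrrrrrrKe ⇒ rrrrrrrrKe ⇒ rrrrrrrrye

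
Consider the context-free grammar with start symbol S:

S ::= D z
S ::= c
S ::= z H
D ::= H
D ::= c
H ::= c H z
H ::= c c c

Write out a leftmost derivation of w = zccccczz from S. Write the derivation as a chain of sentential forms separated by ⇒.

S ⇒ zH   [S ::= z H]
zH ⇒ zcHz   [H ::= c H z]
zcHz ⇒ zccHzz   [H ::= c H z]
zccHzz ⇒ zccccczz   [H ::= c c c]

S ⇒ zH ⇒ zcHz ⇒ zccHzz ⇒ zccccczz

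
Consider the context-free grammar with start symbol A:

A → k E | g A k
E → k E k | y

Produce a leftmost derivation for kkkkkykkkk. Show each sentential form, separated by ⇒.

A⇒kE⇒kkEk⇒kkkEkk⇒kkkkEkkk⇒kkkkkEkkkk⇒kkkkkykkkk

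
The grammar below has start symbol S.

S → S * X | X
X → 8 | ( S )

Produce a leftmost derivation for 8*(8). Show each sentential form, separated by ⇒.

S ⇒ S*X ⇒ X*X ⇒ 8*X ⇒ 8*(S) ⇒ 8*(X) ⇒ 8*(8)

S ⇒ S*X   [S → S * X]
S*X ⇒ X*X   [S → X]
X*X ⇒ 8*X   [X → 8]
8*X ⇒ 8*(S)   [X → ( S )]
8*(S) ⇒ 8*(X)   [S → X]
8*(X) ⇒ 8*(8)   [X → 8]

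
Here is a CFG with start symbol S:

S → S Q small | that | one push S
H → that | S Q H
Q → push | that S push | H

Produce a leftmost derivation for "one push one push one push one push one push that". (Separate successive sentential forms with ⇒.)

S ⇒ one push S ⇒ one push one push S ⇒ one push one push one push S ⇒ one push one push one push one push S ⇒ one push one push one push one push one push S ⇒ one push one push one push one push one push that

S ⇒ one push S   [S → one push S]
one push S ⇒ one push one push S   [S → one push S]
one push one push S ⇒ one push one push one push S   [S → one push S]
one push one push one push S ⇒ one push one push one push one push S   [S → one push S]
one push one push one push one push S ⇒ one push one push one push one push one push S   [S → one push S]
one push one push one push one push one push S ⇒ one push one push one push one push one push that   [S → that]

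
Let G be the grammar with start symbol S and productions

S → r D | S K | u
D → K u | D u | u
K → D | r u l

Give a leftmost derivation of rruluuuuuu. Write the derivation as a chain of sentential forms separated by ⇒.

S ⇒ rD ⇒ rKu ⇒ rDu ⇒ rDuu ⇒ rDuuu ⇒ rKuuuu ⇒ rDuuuu ⇒ rDuuuuu ⇒ rKuuuuuu ⇒ rruluuuuuu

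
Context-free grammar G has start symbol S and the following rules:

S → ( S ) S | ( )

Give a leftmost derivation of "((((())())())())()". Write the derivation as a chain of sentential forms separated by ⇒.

S⇒(S)S⇒((S)S)S⇒(((S)S)S)S⇒((((S)S)S)S)S⇒((((())S)S)S)S⇒((((())())S)S)S⇒((((())())())S)S⇒((((())())())())S⇒((((())())())())()

S ⇒ (S)S   [S → ( S ) S]
(S)S ⇒ ((S)S)S   [S → ( S ) S]
((S)S)S ⇒ (((S)S)S)S   [S → ( S ) S]
(((S)S)S)S ⇒ ((((S)S)S)S)S   [S → ( S ) S]
((((S)S)S)S)S ⇒ ((((())S)S)S)S   [S → ( )]
((((())S)S)S)S ⇒ ((((())())S)S)S   [S → ( )]
((((())())S)S)S ⇒ ((((())())())S)S   [S → ( )]
((((())())())S)S ⇒ ((((())())())())S   [S → ( )]
((((())())())())S ⇒ ((((())())())())()   [S → ( )]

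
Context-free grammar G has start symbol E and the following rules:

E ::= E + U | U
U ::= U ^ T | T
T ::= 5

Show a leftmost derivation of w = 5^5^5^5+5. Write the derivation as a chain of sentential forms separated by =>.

E => E+U   [E ::= E + U]
E+U => U+U   [E ::= U]
U+U => U^T+U   [U ::= U ^ T]
U^T+U => U^T^T+U   [U ::= U ^ T]
U^T^T+U => U^T^T^T+U   [U ::= U ^ T]
U^T^T^T+U => T^T^T^T+U   [U ::= T]
T^T^T^T+U => 5^T^T^T+U   [T ::= 5]
5^T^T^T+U => 5^5^T^T+U   [T ::= 5]
5^5^T^T+U => 5^5^5^T+U   [T ::= 5]
5^5^5^T+U => 5^5^5^5+U   [T ::= 5]
5^5^5^5+U => 5^5^5^5+T   [U ::= T]
5^5^5^5+T => 5^5^5^5+5   [T ::= 5]

E => E+U => U+U => U^T+U => U^T^T+U => U^T^T^T+U => T^T^T^T+U => 5^T^T^T+U => 5^5^T^T+U => 5^5^5^T+U => 5^5^5^5+U => 5^5^5^5+T => 5^5^5^5+5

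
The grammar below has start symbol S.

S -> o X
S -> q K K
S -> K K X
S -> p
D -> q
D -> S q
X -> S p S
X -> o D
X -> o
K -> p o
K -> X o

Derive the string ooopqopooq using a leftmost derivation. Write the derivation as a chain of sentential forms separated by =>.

S => oX => ooD => ooSq => ooKKXq => ooXoKXq => oooDoKXq => oooSqoKXq => ooopqoKXq => ooopqopoXq => ooopqopooq

S => oX   [S -> o X]
oX => ooD   [X -> o D]
ooD => ooSq   [D -> S q]
ooSq => ooKKXq   [S -> K K X]
ooKKXq => ooXoKXq   [K -> X o]
ooXoKXq => oooDoKXq   [X -> o D]
oooDoKXq => oooSqoKXq   [D -> S q]
oooSqoKXq => ooopqoKXq   [S -> p]
ooopqoKXq => ooopqopoXq   [K -> p o]
ooopqopoXq => ooopqopooq   [X -> o]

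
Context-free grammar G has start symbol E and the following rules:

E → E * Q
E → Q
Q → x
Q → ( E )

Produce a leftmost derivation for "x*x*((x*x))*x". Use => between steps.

E => E*Q   [E → E * Q]
E*Q => E*Q*Q   [E → E * Q]
E*Q*Q => E*Q*Q*Q   [E → E * Q]
E*Q*Q*Q => Q*Q*Q*Q   [E → Q]
Q*Q*Q*Q => x*Q*Q*Q   [Q → x]
x*Q*Q*Q => x*x*Q*Q   [Q → x]
x*x*Q*Q => x*x*(E)*Q   [Q → ( E )]
x*x*(E)*Q => x*x*(Q)*Q   [E → Q]
x*x*(Q)*Q => x*x*((E))*Q   [Q → ( E )]
x*x*((E))*Q => x*x*((E*Q))*Q   [E → E * Q]
x*x*((E*Q))*Q => x*x*((Q*Q))*Q   [E → Q]
x*x*((Q*Q))*Q => x*x*((x*Q))*Q   [Q → x]
x*x*((x*Q))*Q => x*x*((x*x))*Q   [Q → x]
x*x*((x*x))*Q => x*x*((x*x))*x   [Q → x]

E=>E*Q=>E*Q*Q=>E*Q*Q*Q=>Q*Q*Q*Q=>x*Q*Q*Q=>x*x*Q*Q=>x*x*(E)*Q=>x*x*(Q)*Q=>x*x*((E))*Q=>x*x*((E*Q))*Q=>x*x*((Q*Q))*Q=>x*x*((x*Q))*Q=>x*x*((x*x))*Q=>x*x*((x*x))*x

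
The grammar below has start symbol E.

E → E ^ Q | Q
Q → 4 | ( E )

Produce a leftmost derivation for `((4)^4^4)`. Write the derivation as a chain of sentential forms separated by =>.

E => Q => (E) => (E^Q) => (E^Q^Q) => (Q^Q^Q) => ((E)^Q^Q) => ((Q)^Q^Q) => ((4)^Q^Q) => ((4)^4^Q) => ((4)^4^4)

E => Q   [E → Q]
Q => (E)   [Q → ( E )]
(E) => (E^Q)   [E → E ^ Q]
(E^Q) => (E^Q^Q)   [E → E ^ Q]
(E^Q^Q) => (Q^Q^Q)   [E → Q]
(Q^Q^Q) => ((E)^Q^Q)   [Q → ( E )]
((E)^Q^Q) => ((Q)^Q^Q)   [E → Q]
((Q)^Q^Q) => ((4)^Q^Q)   [Q → 4]
((4)^Q^Q) => ((4)^4^Q)   [Q → 4]
((4)^4^Q) => ((4)^4^4)   [Q → 4]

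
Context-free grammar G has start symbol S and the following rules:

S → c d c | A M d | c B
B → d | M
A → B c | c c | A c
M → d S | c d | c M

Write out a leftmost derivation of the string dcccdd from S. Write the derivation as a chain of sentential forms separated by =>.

S => AMd   [S → A M d]
AMd => AcMd   [A → A c]
AcMd => BccMd   [A → B c]
BccMd => dccMd   [B → d]
dccMd => dcccdd   [M → c d]

S => AMd => AcMd => BccMd => dccMd => dcccdd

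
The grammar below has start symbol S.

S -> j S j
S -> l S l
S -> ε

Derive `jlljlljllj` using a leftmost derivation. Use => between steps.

S => jSj   [S -> j S j]
jSj => jlSlj   [S -> l S l]
jlSlj => jllSllj   [S -> l S l]
jllSllj => jlljSjllj   [S -> j S j]
jlljSjllj => jlljlSljllj   [S -> l S l]
jlljlSljllj => jlljlljllj   [S -> ε]

S=>jSj=>jlSlj=>jllSllj=>jlljSjllj=>jlljlSljllj=>jlljlljllj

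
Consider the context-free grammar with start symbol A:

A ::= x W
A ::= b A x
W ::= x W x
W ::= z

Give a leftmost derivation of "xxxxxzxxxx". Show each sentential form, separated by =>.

A => xW => xxWx => xxxWxx => xxxxWxxx => xxxxxWxxxx => xxxxxzxxxx

A => xW   [A ::= x W]
xW => xxWx   [W ::= x W x]
xxWx => xxxWxx   [W ::= x W x]
xxxWxx => xxxxWxxx   [W ::= x W x]
xxxxWxxx => xxxxxWxxxx   [W ::= x W x]
xxxxxWxxxx => xxxxxzxxxx   [W ::= z]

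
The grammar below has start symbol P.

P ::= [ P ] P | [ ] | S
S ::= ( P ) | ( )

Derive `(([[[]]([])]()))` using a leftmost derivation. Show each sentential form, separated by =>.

P => S   [P ::= S]
S => (P)   [S ::= ( P )]
(P) => (S)   [P ::= S]
(S) => ((P))   [S ::= ( P )]
((P)) => (([P]P))   [P ::= [ P ] P]
(([P]P)) => (([[P]P]P))   [P ::= [ P ] P]
(([[P]P]P)) => (([[[]]P]P))   [P ::= [ ]]
(([[[]]P]P)) => (([[[]]S]P))   [P ::= S]
(([[[]]S]P)) => (([[[]](P)]P))   [S ::= ( P )]
(([[[]](P)]P)) => (([[[]]([])]P))   [P ::= [ ]]
(([[[]]([])]P)) => (([[[]]([])]S))   [P ::= S]
(([[[]]([])]S)) => (([[[]]([])]()))   [S ::= ( )]

P => S => (P) => (S) => ((P)) => (([P]P)) => (([[P]P]P)) => (([[[]]P]P)) => (([[[]]S]P)) => (([[[]](P)]P)) => (([[[]]([])]P)) => (([[[]]([])]S)) => (([[[]]([])]()))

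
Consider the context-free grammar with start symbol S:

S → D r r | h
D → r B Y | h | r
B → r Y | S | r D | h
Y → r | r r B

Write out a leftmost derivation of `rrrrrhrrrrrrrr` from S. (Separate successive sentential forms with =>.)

S => Drr   [S → D r r]
Drr => rBYrr   [D → r B Y]
rBYrr => rrDYrr   [B → r D]
rrDYrr => rrrBYYrr   [D → r B Y]
rrrBYYrr => rrrrDYYrr   [B → r D]
rrrrDYYrr => rrrrrBYYYrr   [D → r B Y]
rrrrrBYYYrr => rrrrrSYYYrr   [B → S]
rrrrrSYYYrr => rrrrrhYYYrr   [S → h]
rrrrrhYYYrr => rrrrrhrYYrr   [Y → r]
rrrrrhrYYrr => rrrrrhrrrBYrr   [Y → r r B]
rrrrrhrrrBYrr => rrrrrhrrrrDYrr   [B → r D]
rrrrrhrrrrDYrr => rrrrrhrrrrrYrr   [D → r]
rrrrrhrrrrrYrr => rrrrrhrrrrrrrr   [Y → r]

S => Drr => rBYrr => rrDYrr => rrrBYYrr => rrrrDYYrr => rrrrrBYYYrr => rrrrrSYYYrr => rrrrrhYYYrr => rrrrrhrYYrr => rrrrrhrrrBYrr => rrrrrhrrrrDYrr => rrrrrhrrrrrYrr => rrrrrhrrrrrrrr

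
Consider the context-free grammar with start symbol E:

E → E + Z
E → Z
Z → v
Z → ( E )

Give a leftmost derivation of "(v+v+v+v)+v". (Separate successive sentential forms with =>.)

E => E+Z   [E → E + Z]
E+Z => Z+Z   [E → Z]
Z+Z => (E)+Z   [Z → ( E )]
(E)+Z => (E+Z)+Z   [E → E + Z]
(E+Z)+Z => (E+Z+Z)+Z   [E → E + Z]
(E+Z+Z)+Z => (E+Z+Z+Z)+Z   [E → E + Z]
(E+Z+Z+Z)+Z => (Z+Z+Z+Z)+Z   [E → Z]
(Z+Z+Z+Z)+Z => (v+Z+Z+Z)+Z   [Z → v]
(v+Z+Z+Z)+Z => (v+v+Z+Z)+Z   [Z → v]
(v+v+Z+Z)+Z => (v+v+v+Z)+Z   [Z → v]
(v+v+v+Z)+Z => (v+v+v+v)+Z   [Z → v]
(v+v+v+v)+Z => (v+v+v+v)+v   [Z → v]

E=>E+Z=>Z+Z=>(E)+Z=>(E+Z)+Z=>(E+Z+Z)+Z=>(E+Z+Z+Z)+Z=>(Z+Z+Z+Z)+Z=>(v+Z+Z+Z)+Z=>(v+v+Z+Z)+Z=>(v+v+v+Z)+Z=>(v+v+v+v)+Z=>(v+v+v+v)+v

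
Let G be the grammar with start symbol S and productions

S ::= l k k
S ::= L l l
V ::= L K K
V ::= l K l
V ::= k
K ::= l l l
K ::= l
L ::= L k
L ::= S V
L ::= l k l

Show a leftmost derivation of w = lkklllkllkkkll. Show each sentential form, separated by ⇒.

S ⇒ Lll ⇒ Lkll ⇒ Lkkll ⇒ SVkkll ⇒ LllVkkll ⇒ LkllVkkll ⇒ SVkllVkkll ⇒ lkkVkllVkkll ⇒ lkklKlkllVkkll ⇒ lkklllkllVkkll ⇒ lkklllkllkkkll

S ⇒ Lll   [S ::= L l l]
Lll ⇒ Lkll   [L ::= L k]
Lkll ⇒ Lkkll   [L ::= L k]
Lkkll ⇒ SVkkll   [L ::= S V]
SVkkll ⇒ LllVkkll   [S ::= L l l]
LllVkkll ⇒ LkllVkkll   [L ::= L k]
LkllVkkll ⇒ SVkllVkkll   [L ::= S V]
SVkllVkkll ⇒ lkkVkllVkkll   [S ::= l k k]
lkkVkllVkkll ⇒ lkklKlkllVkkll   [V ::= l K l]
lkklKlkllVkkll ⇒ lkklllkllVkkll   [K ::= l]
lkklllkllVkkll ⇒ lkklllkllkkkll   [V ::= k]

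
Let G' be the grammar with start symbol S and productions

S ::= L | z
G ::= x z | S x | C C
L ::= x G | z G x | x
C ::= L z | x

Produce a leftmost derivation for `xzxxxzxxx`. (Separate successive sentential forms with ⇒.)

S ⇒ L ⇒ xG ⇒ xSx ⇒ xLx ⇒ xzGxx ⇒ xzCCxx ⇒ xzLzCxx ⇒ xzxGzCxx ⇒ xzxCCzCxx ⇒ xzxxCzCxx ⇒ xzxxxzCxx ⇒ xzxxxzxxx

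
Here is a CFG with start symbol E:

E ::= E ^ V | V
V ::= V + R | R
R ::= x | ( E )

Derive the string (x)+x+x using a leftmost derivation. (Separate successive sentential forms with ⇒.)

E ⇒ V   [E ::= V]
V ⇒ V+R   [V ::= V + R]
V+R ⇒ V+R+R   [V ::= V + R]
V+R+R ⇒ R+R+R   [V ::= R]
R+R+R ⇒ (E)+R+R   [R ::= ( E )]
(E)+R+R ⇒ (V)+R+R   [E ::= V]
(V)+R+R ⇒ (R)+R+R   [V ::= R]
(R)+R+R ⇒ (x)+R+R   [R ::= x]
(x)+R+R ⇒ (x)+x+R   [R ::= x]
(x)+x+R ⇒ (x)+x+x   [R ::= x]

E ⇒ V ⇒ V+R ⇒ V+R+R ⇒ R+R+R ⇒ (E)+R+R ⇒ (V)+R+R ⇒ (R)+R+R ⇒ (x)+R+R ⇒ (x)+x+R ⇒ (x)+x+x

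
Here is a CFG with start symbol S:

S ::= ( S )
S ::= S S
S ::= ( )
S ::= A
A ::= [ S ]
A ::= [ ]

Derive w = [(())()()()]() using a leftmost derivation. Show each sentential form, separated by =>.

S => SS   [S ::= S S]
SS => AS   [S ::= A]
AS => [S]S   [A ::= [ S ]]
[S]S => [SS]S   [S ::= S S]
[SS]S => [SSS]S   [S ::= S S]
[SSS]S => [SSSS]S   [S ::= S S]
[SSSS]S => [(S)SSS]S   [S ::= ( S )]
[(S)SSS]S => [(())SSS]S   [S ::= ( )]
[(())SSS]S => [(())()SS]S   [S ::= ( )]
[(())()SS]S => [(())()()S]S   [S ::= ( )]
[(())()()S]S => [(())()()()]S   [S ::= ( )]
[(())()()()]S => [(())()()()]()   [S ::= ( )]

S => SS => AS => [S]S => [SS]S => [SSS]S => [SSSS]S => [(S)SSS]S => [(())SSS]S => [(())()SS]S => [(())()()S]S => [(())()()()]S => [(())()()()]()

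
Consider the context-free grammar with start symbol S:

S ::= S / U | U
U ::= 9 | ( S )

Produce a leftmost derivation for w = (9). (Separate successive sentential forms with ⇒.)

S ⇒ U   [S ::= U]
U ⇒ (S)   [U ::= ( S )]
(S) ⇒ (U)   [S ::= U]
(U) ⇒ (9)   [U ::= 9]

S ⇒ U ⇒ (S) ⇒ (U) ⇒ (9)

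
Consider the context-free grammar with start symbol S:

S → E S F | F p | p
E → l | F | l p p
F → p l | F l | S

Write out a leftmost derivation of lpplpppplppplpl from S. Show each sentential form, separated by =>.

S=>ESF=>lppSF=>lppESFF=>lppFSFF=>lppSSFF=>lppFpSFF=>lppSpSFF=>lppESFpSFF=>lpplppSFpSFF=>lpplpppFpSFF=>lpplpppplpSFF=>lpplpppplppFF=>lpplpppplppplF=>lpplpppplppplpl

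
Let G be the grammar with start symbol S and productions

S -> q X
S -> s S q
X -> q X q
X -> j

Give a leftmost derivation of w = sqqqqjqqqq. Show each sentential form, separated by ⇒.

S ⇒ sSq   [S -> s S q]
sSq ⇒ sqXq   [S -> q X]
sqXq ⇒ sqqXqq   [X -> q X q]
sqqXqq ⇒ sqqqXqqq   [X -> q X q]
sqqqXqqq ⇒ sqqqqXqqqq   [X -> q X q]
sqqqqXqqqq ⇒ sqqqqjqqqq   [X -> j]

S ⇒ sSq ⇒ sqXq ⇒ sqqXqq ⇒ sqqqXqqq ⇒ sqqqqXqqqq ⇒ sqqqqjqqqq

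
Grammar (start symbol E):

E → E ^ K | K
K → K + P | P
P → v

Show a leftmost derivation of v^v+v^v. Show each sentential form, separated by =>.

E => E^K => E^K^K => K^K^K => P^K^K => v^K^K => v^K+P^K => v^P+P^K => v^v+P^K => v^v+v^K => v^v+v^P => v^v+v^v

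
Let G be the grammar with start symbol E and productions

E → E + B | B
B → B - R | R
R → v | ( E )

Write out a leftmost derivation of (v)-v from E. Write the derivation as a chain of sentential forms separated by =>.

E => B   [E → B]
B => B-R   [B → B - R]
B-R => R-R   [B → R]
R-R => (E)-R   [R → ( E )]
(E)-R => (B)-R   [E → B]
(B)-R => (R)-R   [B → R]
(R)-R => (v)-R   [R → v]
(v)-R => (v)-v   [R → v]

E => B => B-R => R-R => (E)-R => (B)-R => (R)-R => (v)-R => (v)-v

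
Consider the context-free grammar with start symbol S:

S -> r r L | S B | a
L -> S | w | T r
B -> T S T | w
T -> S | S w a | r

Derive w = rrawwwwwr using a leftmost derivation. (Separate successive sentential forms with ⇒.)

S ⇒ rrL   [S -> r r L]
rrL ⇒ rrTr   [L -> T r]
rrTr ⇒ rrSr   [T -> S]
rrSr ⇒ rrSBr   [S -> S B]
rrSBr ⇒ rrSBBr   [S -> S B]
rrSBBr ⇒ rrSBBBr   [S -> S B]
rrSBBBr ⇒ rrSBBBBr   [S -> S B]
rrSBBBBr ⇒ rrSBBBBBr   [S -> S B]
rrSBBBBBr ⇒ rraBBBBBr   [S -> a]
rraBBBBBr ⇒ rrawBBBBr   [B -> w]
rrawBBBBr ⇒ rrawwBBBr   [B -> w]
rrawwBBBr ⇒ rrawwwBBr   [B -> w]
rrawwwBBr ⇒ rrawwwwBr   [B -> w]
rrawwwwBr ⇒ rrawwwwwr   [B -> w]

S ⇒ rrL ⇒ rrTr ⇒ rrSr ⇒ rrSBr ⇒ rrSBBr ⇒ rrSBBBr ⇒ rrSBBBBr ⇒ rrSBBBBBr ⇒ rraBBBBBr ⇒ rrawBBBBr ⇒ rrawwBBBr ⇒ rrawwwBBr ⇒ rrawwwwBr ⇒ rrawwwwwr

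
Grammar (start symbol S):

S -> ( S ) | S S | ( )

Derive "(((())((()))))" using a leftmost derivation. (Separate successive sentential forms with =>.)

S => (S) => ((S)) => ((SS)) => (((S)S)) => (((())S)) => (((())(S))) => (((())((S)))) => (((())((()))))

S => (S)   [S -> ( S )]
(S) => ((S))   [S -> ( S )]
((S)) => ((SS))   [S -> S S]
((SS)) => (((S)S))   [S -> ( S )]
(((S)S)) => (((())S))   [S -> ( )]
(((())S)) => (((())(S)))   [S -> ( S )]
(((())(S))) => (((())((S))))   [S -> ( S )]
(((())((S)))) => (((())((()))))   [S -> ( )]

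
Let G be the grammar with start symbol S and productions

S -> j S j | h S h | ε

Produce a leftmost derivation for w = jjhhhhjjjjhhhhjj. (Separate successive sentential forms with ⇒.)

S ⇒ jSj ⇒ jjSjj ⇒ jjhShjj ⇒ jjhhShhjj ⇒ jjhhhShhhjj ⇒ jjhhhhShhhhjj ⇒ jjhhhhjSjhhhhjj ⇒ jjhhhhjjSjjhhhhjj ⇒ jjhhhhjjjjhhhhjj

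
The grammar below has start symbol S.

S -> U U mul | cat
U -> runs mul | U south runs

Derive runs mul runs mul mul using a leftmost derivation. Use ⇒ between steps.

S ⇒ U U mul   [S -> U U mul]
U U mul ⇒ runs mul U mul   [U -> runs mul]
runs mul U mul ⇒ runs mul runs mul mul   [U -> runs mul]

S ⇒ U U mul ⇒ runs mul U mul ⇒ runs mul runs mul mul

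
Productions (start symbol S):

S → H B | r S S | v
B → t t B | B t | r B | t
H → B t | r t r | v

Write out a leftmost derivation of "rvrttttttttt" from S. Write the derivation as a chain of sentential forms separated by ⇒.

S ⇒ rSS   [S → r S S]
rSS ⇒ rHBS   [S → H B]
rHBS ⇒ rvBS   [H → v]
rvBS ⇒ rvrBS   [B → r B]
rvrBS ⇒ rvrBtS   [B → B t]
rvrBtS ⇒ rvrttS   [B → t]
rvrttS ⇒ rvrttHB   [S → H B]
rvrttHB ⇒ rvrttBtB   [H → B t]
rvrttBtB ⇒ rvrttttBtB   [B → t t B]
rvrttttBtB ⇒ rvrttttttBtB   [B → t t B]
rvrttttttBtB ⇒ rvrttttttttB   [B → t]
rvrttttttttB ⇒ rvrttttttttt   [B → t]

S⇒rSS⇒rHBS⇒rvBS⇒rvrBS⇒rvrBtS⇒rvrttS⇒rvrttHB⇒rvrttBtB⇒rvrttttBtB⇒rvrttttttBtB⇒rvrttttttttB⇒rvrttttttttt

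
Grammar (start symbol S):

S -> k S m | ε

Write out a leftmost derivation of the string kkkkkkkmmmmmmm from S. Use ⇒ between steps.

S ⇒ kSm   [S -> k S m]
kSm ⇒ kkSmm   [S -> k S m]
kkSmm ⇒ kkkSmmm   [S -> k S m]
kkkSmmm ⇒ kkkkSmmmm   [S -> k S m]
kkkkSmmmm ⇒ kkkkkSmmmmm   [S -> k S m]
kkkkkSmmmmm ⇒ kkkkkkSmmmmmm   [S -> k S m]
kkkkkkSmmmmmm ⇒ kkkkkkkSmmmmmmm   [S -> k S m]
kkkkkkkSmmmmmmm ⇒ kkkkkkkmmmmmmm   [S -> ε]

S⇒kSm⇒kkSmm⇒kkkSmmm⇒kkkkSmmmm⇒kkkkkSmmmmm⇒kkkkkkSmmmmmm⇒kkkkkkkSmmmmmmm⇒kkkkkkkmmmmmmm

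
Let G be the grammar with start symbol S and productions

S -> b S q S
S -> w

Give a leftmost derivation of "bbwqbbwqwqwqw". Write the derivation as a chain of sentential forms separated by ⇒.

S⇒bSqS⇒bbSqSqS⇒bbwqSqS⇒bbwqbSqSqS⇒bbwqbbSqSqSqS⇒bbwqbbwqSqSqS⇒bbwqbbwqwqSqS⇒bbwqbbwqwqwqS⇒bbwqbbwqwqwqw

S ⇒ bSqS   [S -> b S q S]
bSqS ⇒ bbSqSqS   [S -> b S q S]
bbSqSqS ⇒ bbwqSqS   [S -> w]
bbwqSqS ⇒ bbwqbSqSqS   [S -> b S q S]
bbwqbSqSqS ⇒ bbwqbbSqSqSqS   [S -> b S q S]
bbwqbbSqSqSqS ⇒ bbwqbbwqSqSqS   [S -> w]
bbwqbbwqSqSqS ⇒ bbwqbbwqwqSqS   [S -> w]
bbwqbbwqwqSqS ⇒ bbwqbbwqwqwqS   [S -> w]
bbwqbbwqwqwqS ⇒ bbwqbbwqwqwqw   [S -> w]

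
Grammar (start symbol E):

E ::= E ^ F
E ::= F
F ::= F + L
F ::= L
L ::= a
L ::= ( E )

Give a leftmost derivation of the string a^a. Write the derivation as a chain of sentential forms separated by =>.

E => E^F   [E ::= E ^ F]
E^F => F^F   [E ::= F]
F^F => L^F   [F ::= L]
L^F => a^F   [L ::= a]
a^F => a^L   [F ::= L]
a^L => a^a   [L ::= a]

E => E^F => F^F => L^F => a^F => a^L => a^a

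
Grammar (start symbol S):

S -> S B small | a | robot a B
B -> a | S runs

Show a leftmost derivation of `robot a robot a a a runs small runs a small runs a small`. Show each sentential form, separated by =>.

S => S B small => robot a B B small => robot a S runs B small => robot a S B small runs B small => robot a robot a B B small runs B small => robot a robot a S runs B small runs B small => robot a robot a S B small runs B small runs B small => robot a robot a a B small runs B small runs B small => robot a robot a a S runs small runs B small runs B small => robot a robot a a a runs small runs B small runs B small => robot a robot a a a runs small runs a small runs B small => robot a robot a a a runs small runs a small runs a small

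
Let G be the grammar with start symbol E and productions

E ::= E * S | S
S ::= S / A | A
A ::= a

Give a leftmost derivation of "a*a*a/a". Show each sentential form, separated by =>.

E => E*S => E*S*S => S*S*S => A*S*S => a*S*S => a*A*S => a*a*S => a*a*S/A => a*a*A/A => a*a*a/A => a*a*a/a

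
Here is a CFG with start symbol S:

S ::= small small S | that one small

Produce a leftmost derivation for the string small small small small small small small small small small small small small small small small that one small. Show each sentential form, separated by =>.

S => small small S => small small small small S => small small small small small small S => small small small small small small small small S => small small small small small small small small small small S => small small small small small small small small small small small small S => small small small small small small small small small small small small small small S => small small small small small small small small small small small small small small small small S => small small small small small small small small small small small small small small small small that one small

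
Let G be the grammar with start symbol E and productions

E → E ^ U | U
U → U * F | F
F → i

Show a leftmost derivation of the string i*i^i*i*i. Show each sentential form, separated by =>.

E => E^U => U^U => U*F^U => F*F^U => i*F^U => i*i^U => i*i^U*F => i*i^U*F*F => i*i^F*F*F => i*i^i*F*F => i*i^i*i*F => i*i^i*i*i

E => E^U   [E → E ^ U]
E^U => U^U   [E → U]
U^U => U*F^U   [U → U * F]
U*F^U => F*F^U   [U → F]
F*F^U => i*F^U   [F → i]
i*F^U => i*i^U   [F → i]
i*i^U => i*i^U*F   [U → U * F]
i*i^U*F => i*i^U*F*F   [U → U * F]
i*i^U*F*F => i*i^F*F*F   [U → F]
i*i^F*F*F => i*i^i*F*F   [F → i]
i*i^i*F*F => i*i^i*i*F   [F → i]
i*i^i*i*F => i*i^i*i*i   [F → i]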